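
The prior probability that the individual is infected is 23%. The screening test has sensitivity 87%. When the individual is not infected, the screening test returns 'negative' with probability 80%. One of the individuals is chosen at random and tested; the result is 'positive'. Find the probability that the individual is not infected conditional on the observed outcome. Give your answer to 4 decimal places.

Let H be the event that the individual is infected. P(H) = 0.23, so P(¬H) = 0.77. With E the 'positive' result, P(E|H) = 0.87 and P(E|¬H) = 0.2.
P(E) = 0.87·0.23 + 0.2·0.77 = 0.20010 + 0.15400 = 0.35410.
By Bayes' theorem, P(H|E) = 0.20010 / 0.35410 = 0.5651. Hence P(¬H|E) = 1 − 0.5651 = 0.4349.

P(¬H | E) ≈ 0.4349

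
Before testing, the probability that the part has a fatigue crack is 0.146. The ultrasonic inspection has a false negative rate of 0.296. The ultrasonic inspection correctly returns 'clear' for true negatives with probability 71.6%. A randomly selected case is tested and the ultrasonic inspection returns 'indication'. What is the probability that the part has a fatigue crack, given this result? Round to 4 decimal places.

P(H | E) ≈ 0.2976

Let H be the event that the part has a fatigue crack. P(H) = 0.146, so P(¬H) = 0.854. With E the 'indication' result, P(E|H) = 0.704 and P(E|¬H) = 0.284.
P(E) = 0.704·0.146 + 0.284·0.854 = 0.10278 + 0.24254 = 0.34532.
By Bayes' theorem, P(H|E) = 0.10278 / 0.34532 = 0.2976.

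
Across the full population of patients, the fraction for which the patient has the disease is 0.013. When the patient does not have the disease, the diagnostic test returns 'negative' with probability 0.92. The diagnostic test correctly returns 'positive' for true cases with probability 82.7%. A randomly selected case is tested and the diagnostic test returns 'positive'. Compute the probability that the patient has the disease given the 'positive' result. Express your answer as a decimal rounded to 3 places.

P(H | E) ≈ 0.120

Let H be the event that the patient has the disease. P(H) = 0.013, so P(¬H) = 0.987. With E the 'positive' result, P(E|H) = 0.827 and P(E|¬H) = 0.08.
P(E) = 0.827·0.013 + 0.08·0.987 = 0.010751 + 0.078960 = 0.089711.
By Bayes' theorem, P(H|E) = 0.010751 / 0.089711 = 0.120.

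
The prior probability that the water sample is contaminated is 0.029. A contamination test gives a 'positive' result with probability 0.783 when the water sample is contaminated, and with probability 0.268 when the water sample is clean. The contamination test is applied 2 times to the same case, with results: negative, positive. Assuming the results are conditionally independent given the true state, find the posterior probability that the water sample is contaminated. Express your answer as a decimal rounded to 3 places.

Let H be the event that the water sample is contaminated; start with P(H) = 0.029. P('positive'|H) = 0.783, P('positive'|¬H) = 0.268.
Update on result 1 ('negative'): P(H) ← 0.217·0.0290 / (0.217·0.0290 + 0.732·0.9710) = 0.0062930/0.71706 = 0.0088.
Update on result 2 ('positive'): P(H) ← 0.783·0.0088 / (0.783·0.0088 + 0.268·0.9912) = 0.0068716/0.27252 = 0.0252.

Posterior P(H) ≈ 0.025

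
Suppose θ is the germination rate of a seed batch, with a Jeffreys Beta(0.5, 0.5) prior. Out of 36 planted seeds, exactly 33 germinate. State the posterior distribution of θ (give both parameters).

Posterior: Beta(33.5, 3.5)

The binomial likelihood is conjugate to the Beta prior: with 33 successes and 3 failures, the posterior is Beta(0.5+33, 0.5+3) = Beta(33.5, 3.5).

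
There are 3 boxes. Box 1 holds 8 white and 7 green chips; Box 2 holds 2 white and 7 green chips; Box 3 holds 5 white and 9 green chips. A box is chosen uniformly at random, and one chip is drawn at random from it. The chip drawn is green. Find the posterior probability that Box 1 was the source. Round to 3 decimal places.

P(green|Box 1) = 0.4667; P(green|Box 2) = 0.7778; P(green|Box 3) = 0.6429.
Prior × likelihood for each source: 0.333333·0.4667=0.1556, 0.333333·0.7778=0.2593, 0.333333·0.6429=0.2143. Summing gives P(green) = 0.62910.
P(Box 1 | green) = 0.1556 / 0.62910 = 0.247.

Posterior probability ≈ 0.247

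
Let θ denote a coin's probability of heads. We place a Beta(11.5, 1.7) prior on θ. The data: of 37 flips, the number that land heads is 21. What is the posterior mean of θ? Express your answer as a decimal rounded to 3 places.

Observing 21 successes and 16 failures updates Beta(11.5, 1.7) by adding the success and failure counts to the two shape parameters: α = 11.5+21 = 32.5, β = 1.7+16 = 17.7.
E[θ | data] = 32.5/(32.5+17.7) = 0.647.

Posterior mean ≈ 0.647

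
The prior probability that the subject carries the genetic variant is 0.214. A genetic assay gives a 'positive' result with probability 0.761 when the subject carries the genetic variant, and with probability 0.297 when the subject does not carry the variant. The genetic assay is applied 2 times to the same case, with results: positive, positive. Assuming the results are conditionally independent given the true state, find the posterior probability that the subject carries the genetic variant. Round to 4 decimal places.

Posterior P(H) ≈ 0.6413

With H the event that the subject carries the genetic variant, the joint likelihood of the observed sequence is P(data|H) = 0.761·0.761 = 0.57912 and P(data|¬H) = 0.297·0.297 = 0.088209.
Bayes: P(H|data) = 0.214·0.57912 / (0.214·0.57912 + 0.786·0.088209) = 0.12393/0.19326 = 0.6413.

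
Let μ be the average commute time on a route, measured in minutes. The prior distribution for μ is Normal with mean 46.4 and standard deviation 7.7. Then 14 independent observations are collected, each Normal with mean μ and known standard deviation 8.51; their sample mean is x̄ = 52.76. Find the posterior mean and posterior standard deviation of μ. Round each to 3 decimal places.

Prior precision 1/τ₀² = 1/7.7² = 0.0168663; data precision n/σ² = 14/8.51² = 0.193316.
Posterior precision = 0.0168663 + 0.193316 = 0.210183, giving posterior SD = 1/√0.210183 = 2.181.
Posterior mean = (0.0168663·46.4 + 0.193316·52.76) / 0.210183 = 52.250.

Posterior mean ≈ 52.250; posterior SD ≈ 2.181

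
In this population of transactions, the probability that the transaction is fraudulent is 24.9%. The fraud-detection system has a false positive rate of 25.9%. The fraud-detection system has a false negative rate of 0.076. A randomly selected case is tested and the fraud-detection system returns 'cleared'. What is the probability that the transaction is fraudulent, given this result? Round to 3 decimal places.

Write H for 'the transaction is fraudulent'. Prior odds H:¬H = 0.249/0.751 = 0.33156. For the 'cleared' outcome, the likelihood ratio is 0.076/0.741 = 0.10256.
Posterior odds = 0.33156 × 0.10256 = 0.034006, so P(H|E) = 0.034006/(1+0.034006) = 0.033.

P(H | E) ≈ 0.033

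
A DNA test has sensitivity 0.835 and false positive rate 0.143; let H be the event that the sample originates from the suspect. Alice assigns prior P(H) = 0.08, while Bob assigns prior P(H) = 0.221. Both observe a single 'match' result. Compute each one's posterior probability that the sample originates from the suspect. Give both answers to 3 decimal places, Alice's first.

P('+'|H) = 0.835, P('+'|¬H) = 0.143.
Alice: numerator 0.835·0.08 = 0.066800; evidence = 0.066800+0.143·0.92 = 0.19836; posterior = 0.337.
Bob: numerator 0.835·0.221 = 0.18454; evidence = 0.18454+0.143·0.779 = 0.29593; posterior = 0.624.

Alice: 0.337; Bob: 0.624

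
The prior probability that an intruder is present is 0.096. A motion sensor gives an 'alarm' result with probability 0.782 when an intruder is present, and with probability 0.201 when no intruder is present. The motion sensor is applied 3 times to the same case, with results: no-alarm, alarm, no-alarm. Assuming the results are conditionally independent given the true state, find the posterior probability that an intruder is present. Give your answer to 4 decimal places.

Posterior P(H) ≈ 0.0298

With H the event that an intruder is present, the joint likelihood of the observed sequence is P(data|H) = 0.218·0.782·0.218 = 0.037164 and P(data|¬H) = 0.799·0.201·0.799 = 0.12832.
Bayes: P(H|data) = 0.096·0.037164 / (0.096·0.037164 + 0.904·0.12832) = 0.0035677/0.11957 = 0.0298.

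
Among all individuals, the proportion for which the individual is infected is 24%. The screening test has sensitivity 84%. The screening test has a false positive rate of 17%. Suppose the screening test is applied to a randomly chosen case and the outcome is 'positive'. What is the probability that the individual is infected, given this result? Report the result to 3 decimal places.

P(H | E) ≈ 0.609

Write H for 'the individual is infected'. Prior odds H:¬H = 0.24/0.76 = 0.31579. For the 'positive' outcome, the likelihood ratio is 0.84/0.17 = 4.9412.
Posterior odds = 0.31579 × 4.9412 = 1.5604, so P(H|E) = 1.5604/(1+1.5604) = 0.609.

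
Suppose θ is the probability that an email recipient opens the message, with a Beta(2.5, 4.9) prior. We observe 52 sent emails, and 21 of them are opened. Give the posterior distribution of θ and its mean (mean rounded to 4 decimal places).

The binomial likelihood is conjugate to the Beta prior: with 21 successes and 31 failures, the posterior is Beta(2.5+21, 4.9+31) = Beta(23.5, 35.9).
Posterior mean = α/(α+β) = 23.5/59.4 = 0.3956.

Posterior: Beta(23.5, 35.9); mean ≈ 0.3956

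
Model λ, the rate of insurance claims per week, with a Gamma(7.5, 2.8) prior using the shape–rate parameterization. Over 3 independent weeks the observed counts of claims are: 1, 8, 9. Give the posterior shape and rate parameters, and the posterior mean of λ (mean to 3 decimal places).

Posterior: Gamma(shape=25.5, rate=5.8); mean ≈ 4.397

Total count ∑xᵢ = 18 over n = 3 weeks.
Gamma is conjugate to the Poisson likelihood: posterior is Gamma(shape = 7.5+18 = 25.5, rate = 2.8+3 = 5.8).
E[λ | data] = 25.5/5.8 = 4.397.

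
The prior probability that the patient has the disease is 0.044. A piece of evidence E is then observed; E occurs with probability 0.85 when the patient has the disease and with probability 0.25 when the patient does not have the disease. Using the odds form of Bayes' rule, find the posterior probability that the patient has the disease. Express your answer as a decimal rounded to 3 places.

Prior odds = 0.044/(1−0.044) = 0.046025.
Likelihood ratio for E = 0.85/0.25 = 3.4000.
Posterior odds = prior odds × LR = 0.15649.
Posterior probability = odds/(1+odds) = 0.15649/1.1565 = 0.135.

Posterior probability ≈ 0.135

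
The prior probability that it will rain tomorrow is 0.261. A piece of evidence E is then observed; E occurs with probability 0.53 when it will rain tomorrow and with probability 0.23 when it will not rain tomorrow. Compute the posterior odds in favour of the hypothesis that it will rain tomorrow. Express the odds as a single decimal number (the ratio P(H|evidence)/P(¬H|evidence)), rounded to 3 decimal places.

Posterior odds ≈ 0.814

Prior odds = 0.261/(1−0.261) = 0.35318.
Likelihood ratio for E = 0.53/0.23 = 2.3043.
Posterior odds = prior odds × LR = 0.81385.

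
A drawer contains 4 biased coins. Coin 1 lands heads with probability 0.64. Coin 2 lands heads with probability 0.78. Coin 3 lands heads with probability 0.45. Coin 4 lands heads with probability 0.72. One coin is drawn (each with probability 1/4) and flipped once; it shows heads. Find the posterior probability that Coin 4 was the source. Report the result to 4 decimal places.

Posterior probability ≈ 0.2780

P(heads|C1) = 0.64; P(heads|C2) = 0.78; P(heads|C3) = 0.45; P(heads|C4) = 0.72.
Prior × likelihood for each source: 0.25·0.64=0.1600, 0.25·0.78=0.1950, 0.25·0.45=0.1125, 0.25·0.72=0.1800. Summing gives P(heads) = 0.64750.
P(Coin 4 | heads) = 0.1800 / 0.64750 = 0.2780.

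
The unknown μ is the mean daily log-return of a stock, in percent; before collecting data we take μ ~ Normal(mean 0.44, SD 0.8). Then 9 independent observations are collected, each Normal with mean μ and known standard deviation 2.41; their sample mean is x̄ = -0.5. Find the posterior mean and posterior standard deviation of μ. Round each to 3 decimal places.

Prior precision 1/τ₀² = 1/0.8² = 1.56250; data precision n/σ² = 9/2.41² = 1.54956.
Posterior precision = 1.56250 + 1.54956 = 3.11206, giving posterior SD = 1/√3.11206 = 0.567.
Posterior mean = (1.56250·0.44 + 1.54956·-0.5) / 3.11206 = -0.028.

Posterior mean ≈ -0.028; posterior SD ≈ 0.567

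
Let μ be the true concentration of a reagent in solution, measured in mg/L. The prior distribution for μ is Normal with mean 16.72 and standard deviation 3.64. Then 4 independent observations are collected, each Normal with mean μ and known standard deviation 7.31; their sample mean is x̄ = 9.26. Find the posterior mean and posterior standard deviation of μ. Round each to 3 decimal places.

With known σ, the Normal prior is conjugate. Weight on the data is w = (n/σ²)/(n/σ² + 1/τ₀²) = 0.0748558/(0.0748558+0.0754740) = 0.49794.
Posterior mean = w·x̄ + (1−w)·μ₀ = 0.49794·9.26 + 0.50206·16.72 = 13.005. Posterior variance = 1/(0.0748558+0.0754740) = 6.65204, so SD = 2.579.

Posterior mean ≈ 13.005; posterior SD ≈ 2.579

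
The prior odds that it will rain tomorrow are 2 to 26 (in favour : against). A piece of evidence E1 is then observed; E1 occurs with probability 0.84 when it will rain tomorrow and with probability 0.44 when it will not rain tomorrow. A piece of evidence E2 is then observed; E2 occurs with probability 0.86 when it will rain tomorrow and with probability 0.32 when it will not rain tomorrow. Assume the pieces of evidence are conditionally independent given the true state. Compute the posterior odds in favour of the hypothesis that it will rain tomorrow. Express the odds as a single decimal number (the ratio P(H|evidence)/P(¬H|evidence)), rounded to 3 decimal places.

Posterior odds ≈ 0.395

Prior odds = 2/26 = 0.076923. In log-odds, ln(0.076923) = -2.5649.
Add log likelihood ratios: ln(1.9091) + ln(2.6875) = 1.6352.
Posterior log-odds = -0.92971, so posterior odds = exp(-0.92971) = 0.39467.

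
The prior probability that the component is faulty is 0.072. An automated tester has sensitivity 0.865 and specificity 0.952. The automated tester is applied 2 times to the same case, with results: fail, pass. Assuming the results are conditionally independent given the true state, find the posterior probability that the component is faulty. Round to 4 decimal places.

With H the event that the component is faulty, the joint likelihood of the observed sequence is P(data|H) = 0.865·0.135 = 0.11678 and P(data|¬H) = 0.048·0.952 = 0.045696.
Bayes: P(H|data) = 0.072·0.11678 / (0.072·0.11678 + 0.928·0.045696) = 0.0084078/0.050814 = 0.1655.

Posterior P(H) ≈ 0.1655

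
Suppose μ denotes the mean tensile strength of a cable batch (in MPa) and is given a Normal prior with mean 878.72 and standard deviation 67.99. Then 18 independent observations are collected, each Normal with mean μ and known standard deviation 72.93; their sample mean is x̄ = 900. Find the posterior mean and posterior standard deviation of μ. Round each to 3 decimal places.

Posterior mean ≈ 898.721; posterior SD ≈ 16.665

With known σ, the Normal prior is conjugate. Weight on the data is w = (n/σ²)/(n/σ² + 1/τ₀²) = 0.00338423/(0.00338423+0.00021633) = 0.93992.
Posterior mean = w·x̄ + (1−w)·μ₀ = 0.93992·900 + 0.060081·878.72 = 898.721. Posterior variance = 1/(0.00338423+0.00021633) = 277.735, so SD = 16.665.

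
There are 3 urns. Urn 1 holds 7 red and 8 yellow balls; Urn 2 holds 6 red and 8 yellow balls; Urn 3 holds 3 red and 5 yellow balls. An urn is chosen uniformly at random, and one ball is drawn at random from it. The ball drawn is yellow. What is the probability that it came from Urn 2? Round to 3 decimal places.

Tabulate prior·likelihood by source: [1] prior 0.333333, lik 0.5333, product 0.1778; [2] prior 0.333333, lik 0.5714, product 0.1905; [3] prior 0.333333, lik 0.625, product 0.2083.
Normalizing constant = 0.57659; the posterior for Urn 2 is its product over the sum, 0.1905/0.57659 = 0.330.

Posterior probability ≈ 0.330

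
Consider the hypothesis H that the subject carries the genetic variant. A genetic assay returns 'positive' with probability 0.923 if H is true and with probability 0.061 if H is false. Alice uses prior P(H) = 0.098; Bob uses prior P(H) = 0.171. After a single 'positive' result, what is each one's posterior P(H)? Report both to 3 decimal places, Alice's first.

P('+'|H) = 0.923, P('+'|¬H) = 0.061.
Alice: numerator 0.923·0.098 = 0.090454; evidence = 0.090454+0.061·0.902 = 0.14548; posterior = 0.622.
Bob: numerator 0.923·0.171 = 0.15783; evidence = 0.15783+0.061·0.829 = 0.20840; posterior = 0.757.

Alice: 0.622; Bob: 0.757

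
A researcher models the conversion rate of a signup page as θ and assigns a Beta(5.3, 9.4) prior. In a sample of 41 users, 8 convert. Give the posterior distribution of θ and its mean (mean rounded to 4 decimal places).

Posterior: Beta(13.3, 42.4); mean ≈ 0.2388

The binomial likelihood is conjugate to the Beta prior: with 8 successes and 33 failures, the posterior is Beta(5.3+8, 9.4+33) = Beta(13.3, 42.4).
Posterior mean = α/(α+β) = 13.3/55.7 = 0.2388.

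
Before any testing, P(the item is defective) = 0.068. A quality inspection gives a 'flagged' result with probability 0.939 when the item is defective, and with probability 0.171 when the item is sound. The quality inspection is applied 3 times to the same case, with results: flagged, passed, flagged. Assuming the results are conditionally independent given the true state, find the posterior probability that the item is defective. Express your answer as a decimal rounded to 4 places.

Posterior P(H) ≈ 0.1393

Let H be the event that the item is defective; start with P(H) = 0.068. P('flagged'|H) = 0.939, P('flagged'|¬H) = 0.171.
Update on result 1 ('flagged'): P(H) ← 0.939·0.0680 / (0.939·0.0680 + 0.171·0.9320) = 0.063852/0.22322 = 0.2860.
Update on result 2 ('passed'): P(H) ← 0.061·0.2860 / (0.061·0.2860 + 0.829·0.7140) = 0.017449/0.60932 = 0.0286.
Update on result 3 ('flagged'): P(H) ← 0.939·0.0286 / (0.939·0.0286 + 0.171·0.9714) = 0.026890/0.19299 = 0.1393.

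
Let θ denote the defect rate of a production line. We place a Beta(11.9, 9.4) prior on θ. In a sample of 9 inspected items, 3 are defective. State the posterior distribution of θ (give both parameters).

Posterior: Beta(14.9, 15.4)

The binomial likelihood is conjugate to the Beta prior: with 3 successes and 6 failures, the posterior is Beta(11.9+3, 9.4+6) = Beta(14.9, 15.4).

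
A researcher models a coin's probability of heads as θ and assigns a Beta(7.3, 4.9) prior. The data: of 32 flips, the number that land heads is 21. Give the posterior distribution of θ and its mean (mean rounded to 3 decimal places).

Posterior: Beta(28.3, 15.9); mean ≈ 0.640

The binomial likelihood is conjugate to the Beta prior: with 21 successes and 11 failures, the posterior is Beta(7.3+21, 4.9+11) = Beta(28.3, 15.9).
Posterior mean = α/(α+β) = 28.3/44.2 = 0.640.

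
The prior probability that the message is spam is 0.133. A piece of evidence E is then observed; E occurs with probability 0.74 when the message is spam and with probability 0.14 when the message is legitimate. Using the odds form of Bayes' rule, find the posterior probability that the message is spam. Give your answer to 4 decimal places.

Posterior probability ≈ 0.4478

Prior odds = 0.133/(1−0.133) = 0.15340. In log-odds, ln(0.15340) = -1.8747.
Add log likelihood ratio: ln(5.2857) = 1.6650.
Posterior log-odds = -0.20968, so posterior odds = exp(-0.20968) = 0.81084. Converting, P(H|E) = 0.81084/1.8108 = 0.4478.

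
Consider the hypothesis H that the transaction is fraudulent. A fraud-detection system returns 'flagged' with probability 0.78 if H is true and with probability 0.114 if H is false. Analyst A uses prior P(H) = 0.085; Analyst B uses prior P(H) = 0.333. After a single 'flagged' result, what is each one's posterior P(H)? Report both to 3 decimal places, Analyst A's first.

The likelihood ratio for a 'flagged' result is 0.78/0.114 = 6.8421.
Analyst A: prior odds 0.085/0.915 = 0.092896; posterior odds 0.63561; posterior probability 0.389.
Analyst B: prior odds 0.333/0.667 = 0.49925; posterior odds 3.4159; posterior probability 0.774.

Analyst A: 0.389; Analyst B: 0.774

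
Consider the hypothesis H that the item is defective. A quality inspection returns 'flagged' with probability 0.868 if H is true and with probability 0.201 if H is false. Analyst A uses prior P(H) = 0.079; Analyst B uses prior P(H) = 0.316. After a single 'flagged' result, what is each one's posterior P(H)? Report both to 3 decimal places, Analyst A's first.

Analyst A: 0.270; Analyst B: 0.666

The likelihood ratio for a 'flagged' result is 0.868/0.201 = 4.3184.
Analyst A: prior odds 0.079/0.921 = 0.085776; posterior odds 0.37042; posterior probability 0.270.
Analyst B: prior odds 0.316/0.684 = 0.46199; posterior odds 1.9951; posterior probability 0.666.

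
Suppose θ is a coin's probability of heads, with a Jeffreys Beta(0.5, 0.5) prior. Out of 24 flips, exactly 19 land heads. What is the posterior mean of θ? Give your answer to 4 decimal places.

The binomial likelihood is conjugate to the Beta prior: with 19 successes and 5 failures, the posterior is Beta(0.5+19, 0.5+5) = Beta(19.5, 5.5).
E[θ | data] = 19.5/(19.5+5.5) = 0.7800.

Posterior mean ≈ 0.7800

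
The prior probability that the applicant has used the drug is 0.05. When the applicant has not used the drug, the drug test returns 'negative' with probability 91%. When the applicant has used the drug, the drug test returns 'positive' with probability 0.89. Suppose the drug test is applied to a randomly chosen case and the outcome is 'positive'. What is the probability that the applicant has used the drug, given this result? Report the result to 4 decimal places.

P(H | E) ≈ 0.3423

Let H be the event that the applicant has used the drug. P(H) = 0.05, so P(¬H) = 0.95. With E the 'positive' result, P(E|H) = 0.89 and P(E|¬H) = 0.09.
P(E) = 0.89·0.05 + 0.09·0.95 = 0.044500 + 0.085500 = 0.13000.
By Bayes' theorem, P(H|E) = 0.044500 / 0.13000 = 0.3423.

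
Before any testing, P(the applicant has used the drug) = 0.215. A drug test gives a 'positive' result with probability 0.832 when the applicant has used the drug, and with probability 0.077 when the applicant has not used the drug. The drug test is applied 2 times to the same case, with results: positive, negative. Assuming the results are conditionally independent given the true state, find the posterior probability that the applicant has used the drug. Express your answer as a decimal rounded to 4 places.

Posterior P(H) ≈ 0.3501

With H the event that the applicant has used the drug, the joint likelihood of the observed sequence is P(data|H) = 0.832·0.168 = 0.13978 and P(data|¬H) = 0.077·0.923 = 0.071071.
Bayes: P(H|data) = 0.215·0.13978 / (0.215·0.13978 + 0.785·0.071071) = 0.030052/0.085843 = 0.3501.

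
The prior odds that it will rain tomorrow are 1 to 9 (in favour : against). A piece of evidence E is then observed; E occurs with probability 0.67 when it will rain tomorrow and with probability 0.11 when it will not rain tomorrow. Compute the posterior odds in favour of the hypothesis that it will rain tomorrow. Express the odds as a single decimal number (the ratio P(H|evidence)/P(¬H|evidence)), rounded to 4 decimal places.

Prior odds = 1/9 = 0.11111. In log-odds, ln(0.11111) = -2.1972.
Add log likelihood ratio: ln(6.0909) = 1.8068.
Posterior log-odds = -0.39043, so posterior odds = exp(-0.39043) = 0.67677.

Posterior odds ≈ 0.6768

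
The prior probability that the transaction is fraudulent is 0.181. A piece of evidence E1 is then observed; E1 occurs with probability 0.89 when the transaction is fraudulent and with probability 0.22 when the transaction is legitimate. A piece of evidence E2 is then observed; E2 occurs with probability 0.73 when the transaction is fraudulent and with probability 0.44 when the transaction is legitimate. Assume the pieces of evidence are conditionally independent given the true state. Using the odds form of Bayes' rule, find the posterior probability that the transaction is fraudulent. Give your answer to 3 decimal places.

Posterior probability ≈ 0.597

Prior odds = 0.181/(1−0.181) = 0.22100. In log-odds, ln(0.22100) = -1.5096.
Add log likelihood ratios: ln(4.0455) + ln(1.6591) = 1.9039.
Posterior log-odds = 0.39428, so posterior odds = exp(0.39428) = 1.4833. Converting, P(H|E) = 1.4833/2.4833 = 0.597.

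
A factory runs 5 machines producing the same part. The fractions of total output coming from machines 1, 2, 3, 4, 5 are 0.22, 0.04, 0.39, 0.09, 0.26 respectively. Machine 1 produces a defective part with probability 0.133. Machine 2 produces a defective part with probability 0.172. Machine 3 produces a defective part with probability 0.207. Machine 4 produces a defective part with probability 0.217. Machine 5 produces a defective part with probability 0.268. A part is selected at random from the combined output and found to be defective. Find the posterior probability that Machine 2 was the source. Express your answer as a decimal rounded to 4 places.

Posterior probability ≈ 0.0334

P(defective|M1) = 0.133; P(defective|M2) = 0.172; P(defective|M3) = 0.207; P(defective|M4) = 0.217; P(defective|M5) = 0.268.
Prior × likelihood for each source: 0.22·0.133=0.02926, 0.04·0.172=0.006880, 0.39·0.207=0.08073, 0.09·0.217=0.01953, 0.26·0.268=0.06968. Summing gives P(defective) = 0.20608.
P(Machine 2 | defective) = 0.006880 / 0.20608 = 0.0334.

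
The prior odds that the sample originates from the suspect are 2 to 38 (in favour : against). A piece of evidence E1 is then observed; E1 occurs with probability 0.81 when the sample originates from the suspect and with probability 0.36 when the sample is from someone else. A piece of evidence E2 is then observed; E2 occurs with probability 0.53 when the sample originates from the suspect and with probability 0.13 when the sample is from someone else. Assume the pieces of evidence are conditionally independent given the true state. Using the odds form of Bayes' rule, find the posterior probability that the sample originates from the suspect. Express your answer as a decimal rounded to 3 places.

Prior odds = 2/38 = 0.052632.
Likelihood ratio for E1 = 0.81/0.36 = 2.2500.
Likelihood ratio for E2 = 0.53/0.13 = 4.0769.
Posterior odds = prior odds × LR₁ × LR₂ = 0.48279.
Posterior probability = odds/(1+odds) = 0.48279/1.4828 = 0.326.

Posterior probability ≈ 0.326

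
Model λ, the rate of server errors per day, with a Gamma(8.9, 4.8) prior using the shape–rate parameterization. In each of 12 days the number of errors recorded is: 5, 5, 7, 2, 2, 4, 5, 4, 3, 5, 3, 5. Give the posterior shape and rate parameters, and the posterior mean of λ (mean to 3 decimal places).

Total count ∑xᵢ = 50 over n = 12 days.
Gamma is conjugate to the Poisson likelihood: posterior is Gamma(shape = 8.9+50 = 58.9, rate = 4.8+12 = 16.8).
E[λ | data] = 58.9/16.8 = 3.506.

Posterior: Gamma(shape=58.9, rate=16.8); mean ≈ 3.506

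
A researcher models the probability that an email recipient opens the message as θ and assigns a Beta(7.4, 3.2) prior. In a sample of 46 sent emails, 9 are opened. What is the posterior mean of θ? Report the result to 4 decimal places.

The binomial likelihood is conjugate to the Beta prior: with 9 successes and 37 failures, the posterior is Beta(7.4+9, 3.2+37) = Beta(16.4, 40.2).
E[θ | data] = 16.4/(16.4+40.2) = 0.2898.

Posterior mean ≈ 0.2898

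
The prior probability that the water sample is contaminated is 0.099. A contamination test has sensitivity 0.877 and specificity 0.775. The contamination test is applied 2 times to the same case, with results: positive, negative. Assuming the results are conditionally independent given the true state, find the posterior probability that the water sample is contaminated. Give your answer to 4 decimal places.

Let H be the event that the water sample is contaminated; start with P(H) = 0.099. P('positive'|H) = 0.877, P('positive'|¬H) = 0.225.
Update on result 1 ('positive'): P(H) ← 0.877·0.0990 / (0.877·0.0990 + 0.225·0.9010) = 0.086823/0.28955 = 0.2999.
Update on result 2 ('negative'): P(H) ← 0.123·0.2999 / (0.123·0.2999 + 0.775·0.7001) = 0.036882/0.57949 = 0.0636.

Posterior P(H) ≈ 0.0636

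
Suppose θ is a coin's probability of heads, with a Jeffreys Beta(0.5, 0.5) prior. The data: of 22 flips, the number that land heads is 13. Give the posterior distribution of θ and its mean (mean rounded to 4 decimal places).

Posterior: Beta(13.5, 9.5); mean ≈ 0.5870

Observing 13 successes and 9 failures updates Beta(0.5, 0.5) by adding the success and failure counts to the two shape parameters: α = 0.5+13 = 13.5, β = 0.5+9 = 9.5.
E[θ | data] = 13.5/(13.5+9.5) = 0.5870.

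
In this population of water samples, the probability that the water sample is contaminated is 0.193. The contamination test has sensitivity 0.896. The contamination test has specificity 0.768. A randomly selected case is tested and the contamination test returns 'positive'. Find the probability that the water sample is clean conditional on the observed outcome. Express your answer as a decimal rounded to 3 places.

Write H for 'the water sample is contaminated'. Prior odds H:¬H = 0.193/0.807 = 0.23916. For the 'positive' outcome, the likelihood ratio is 0.896/0.232 = 3.8621.
Posterior odds = 0.23916 × 3.8621 = 0.92364, so P(H|E) = 0.92364/(1+0.92364) = 0.480. Then P(¬H|E) = 1 − 0.480 = 0.520.

P(¬H | E) ≈ 0.520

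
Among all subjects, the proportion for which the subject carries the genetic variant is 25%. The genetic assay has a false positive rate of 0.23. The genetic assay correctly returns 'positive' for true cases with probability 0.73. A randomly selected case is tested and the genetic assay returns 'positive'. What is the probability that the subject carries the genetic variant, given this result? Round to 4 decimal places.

Let H be the event that the subject carries the genetic variant. P(H) = 0.25, so P(¬H) = 0.75. With E the 'positive' result, P(E|H) = 0.73 and P(E|¬H) = 0.23.
P(E) = 0.73·0.25 + 0.23·0.75 = 0.18250 + 0.17250 = 0.35500.
By Bayes' theorem, P(H|E) = 0.18250 / 0.35500 = 0.5141.

P(H | E) ≈ 0.5141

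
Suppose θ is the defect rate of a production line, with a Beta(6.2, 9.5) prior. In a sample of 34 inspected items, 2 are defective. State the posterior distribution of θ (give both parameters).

Observing 2 successes and 32 failures updates Beta(6.2, 9.5) by adding the success and failure counts to the two shape parameters: α = 6.2+2 = 8.2, β = 9.5+32 = 41.5.

Posterior: Beta(8.2, 41.5)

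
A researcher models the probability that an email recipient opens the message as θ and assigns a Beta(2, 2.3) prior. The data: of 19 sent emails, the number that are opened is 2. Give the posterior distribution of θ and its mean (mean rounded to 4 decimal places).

Observing 2 successes and 17 failures updates Beta(2, 2.3) by adding the success and failure counts to the two shape parameters: α = 2+2 = 4, β = 2.3+17 = 19.3.
Posterior mean = α/(α+β) = 4/23.3 = 0.1717.

Posterior: Beta(4, 19.3); mean ≈ 0.1717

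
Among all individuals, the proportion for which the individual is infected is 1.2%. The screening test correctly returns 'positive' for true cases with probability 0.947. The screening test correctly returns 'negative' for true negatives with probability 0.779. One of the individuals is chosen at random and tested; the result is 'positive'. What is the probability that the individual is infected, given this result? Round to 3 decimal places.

P(H | E) ≈ 0.049

Write H for 'the individual is infected'. Prior odds H:¬H = 0.012/0.988 = 0.012146. For the 'positive' outcome, the likelihood ratio is 0.947/0.221 = 4.2851.
Posterior odds = 0.012146 × 4.2851 = 0.052045, so P(H|E) = 0.052045/(1+0.052045) = 0.049.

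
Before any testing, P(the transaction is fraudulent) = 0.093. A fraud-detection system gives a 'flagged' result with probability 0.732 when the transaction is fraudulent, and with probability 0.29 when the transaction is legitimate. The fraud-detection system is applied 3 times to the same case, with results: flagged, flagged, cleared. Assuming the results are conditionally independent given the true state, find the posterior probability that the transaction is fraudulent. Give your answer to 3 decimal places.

Posterior P(H) ≈ 0.198

Let H be the event that the transaction is fraudulent; start with P(H) = 0.093. P('flagged'|H) = 0.732, P('flagged'|¬H) = 0.29.
Update on result 1 ('flagged'): P(H) ← 0.732·0.0930 / (0.732·0.0930 + 0.29·0.9070) = 0.068076/0.33111 = 0.2056.
Update on result 2 ('flagged'): P(H) ← 0.732·0.2056 / (0.732·0.2056 + 0.29·0.7944) = 0.15050/0.38088 = 0.3951.
Update on result 3 ('cleared'): P(H) ← 0.268·0.3951 / (0.268·0.3951 + 0.71·0.6049) = 0.10590/0.53535 = 0.1978.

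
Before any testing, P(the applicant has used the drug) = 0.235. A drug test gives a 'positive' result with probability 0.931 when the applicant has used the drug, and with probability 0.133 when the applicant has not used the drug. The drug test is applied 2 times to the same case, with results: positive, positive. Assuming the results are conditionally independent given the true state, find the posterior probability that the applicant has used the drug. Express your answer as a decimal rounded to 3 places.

Posterior P(H) ≈ 0.938

With H the event that the applicant has used the drug, the joint likelihood of the observed sequence is P(data|H) = 0.931·0.931 = 0.86676 and P(data|¬H) = 0.133·0.133 = 0.017689.
Bayes: P(H|data) = 0.235·0.86676 / (0.235·0.86676 + 0.765·0.017689) = 0.20369/0.21722 = 0.9377.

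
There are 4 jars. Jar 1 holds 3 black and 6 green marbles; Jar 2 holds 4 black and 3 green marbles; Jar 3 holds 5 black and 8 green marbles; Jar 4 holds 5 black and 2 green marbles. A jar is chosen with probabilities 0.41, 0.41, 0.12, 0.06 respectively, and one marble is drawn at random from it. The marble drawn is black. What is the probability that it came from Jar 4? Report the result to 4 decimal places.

P(black|Jar 1) = 0.3333; P(black|Jar 2) = 0.5714; P(black|Jar 3) = 0.3846; P(black|Jar 4) = 0.7143.
Prior × likelihood for each source: 0.41·0.3333=0.1367, 0.41·0.5714=0.2343, 0.12·0.3846=0.04615, 0.06·0.7143=0.04286. Summing gives P(black) = 0.45996.
P(Jar 4 | black) = 0.04286 / 0.45996 = 0.0932.

Posterior probability ≈ 0.0932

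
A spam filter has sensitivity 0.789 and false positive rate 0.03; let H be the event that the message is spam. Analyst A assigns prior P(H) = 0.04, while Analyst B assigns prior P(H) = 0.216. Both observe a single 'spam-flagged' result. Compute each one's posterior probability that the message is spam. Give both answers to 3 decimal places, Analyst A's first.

P('+'|H) = 0.789, P('+'|¬H) = 0.03.
Analyst A: numerator 0.789·0.04 = 0.031560; evidence = 0.031560+0.03·0.96 = 0.060360; posterior = 0.523.
Analyst B: numerator 0.789·0.216 = 0.17042; evidence = 0.17042+0.03·0.784 = 0.19394; posterior = 0.879.

Analyst A: 0.523; Analyst B: 0.879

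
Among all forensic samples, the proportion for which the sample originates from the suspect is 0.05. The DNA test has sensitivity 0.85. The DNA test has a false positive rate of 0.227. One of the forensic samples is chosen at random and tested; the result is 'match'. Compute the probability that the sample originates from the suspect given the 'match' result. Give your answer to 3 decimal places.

P(H | E) ≈ 0.165

Let H be the event that the sample originates from the suspect. P(H) = 0.05, so P(¬H) = 0.95. With E the 'match' result, P(E|H) = 0.85 and P(E|¬H) = 0.227.
P(E) = 0.85·0.05 + 0.227·0.95 = 0.042500 + 0.21565 = 0.25815.
By Bayes' theorem, P(H|E) = 0.042500 / 0.25815 = 0.165.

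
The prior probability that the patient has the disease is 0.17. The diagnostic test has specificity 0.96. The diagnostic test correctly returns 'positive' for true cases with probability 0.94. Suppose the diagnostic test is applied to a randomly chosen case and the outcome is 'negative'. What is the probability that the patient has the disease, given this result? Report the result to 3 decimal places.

Write H for 'the patient has the disease'. Prior odds H:¬H = 0.17/0.83 = 0.20482. For the 'negative' outcome, the likelihood ratio is 0.06/0.96 = 0.062500.
Posterior odds = 0.20482 × 0.062500 = 0.012801, so P(H|E) = 0.012801/(1+0.012801) = 0.013.

P(H | E) ≈ 0.013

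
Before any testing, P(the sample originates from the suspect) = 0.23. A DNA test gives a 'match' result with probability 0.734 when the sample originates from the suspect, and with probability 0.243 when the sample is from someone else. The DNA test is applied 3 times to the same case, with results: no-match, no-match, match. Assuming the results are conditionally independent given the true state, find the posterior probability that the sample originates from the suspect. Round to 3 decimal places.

Posterior P(H) ≈ 0.100

Let H be the event that the sample originates from the suspect; start with P(H) = 0.23. P('match'|H) = 0.734, P('match'|¬H) = 0.243.
Update on result 1 ('no-match'): P(H) ← 0.266·0.2300 / (0.266·0.2300 + 0.757·0.7700) = 0.061180/0.64407 = 0.0950.
Update on result 2 ('no-match'): P(H) ← 0.266·0.0950 / (0.266·0.0950 + 0.757·0.9050) = 0.025267/0.71036 = 0.0356.
Update on result 3 ('match'): P(H) ← 0.734·0.0356 / (0.734·0.0356 + 0.243·0.9644) = 0.026108/0.26046 = 0.1002.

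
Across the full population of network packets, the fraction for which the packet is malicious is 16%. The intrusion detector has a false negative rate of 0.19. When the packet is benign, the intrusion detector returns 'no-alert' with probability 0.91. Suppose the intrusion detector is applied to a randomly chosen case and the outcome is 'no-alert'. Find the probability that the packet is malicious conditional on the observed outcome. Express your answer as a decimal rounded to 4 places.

Write H for 'the packet is malicious'. Prior odds H:¬H = 0.16/0.84 = 0.19048. For the 'no-alert' outcome, the likelihood ratio is 0.19/0.91 = 0.20879.
Posterior odds = 0.19048 × 0.20879 = 0.039770, so P(H|E) = 0.039770/(1+0.039770) = 0.0382.

P(H | E) ≈ 0.0382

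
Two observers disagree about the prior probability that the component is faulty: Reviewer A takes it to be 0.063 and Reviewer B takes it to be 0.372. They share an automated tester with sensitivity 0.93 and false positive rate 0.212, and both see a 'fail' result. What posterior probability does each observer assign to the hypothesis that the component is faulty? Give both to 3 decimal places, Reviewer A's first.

Reviewer A: 0.228; Reviewer B: 0.722

The likelihood ratio for a 'fail' result is 0.93/0.212 = 4.3868.
Reviewer A: prior odds 0.063/0.937 = 0.067236; posterior odds 0.29495; posterior probability 0.228.
Reviewer B: prior odds 0.372/0.628 = 0.59236; posterior odds 2.5985; posterior probability 0.722.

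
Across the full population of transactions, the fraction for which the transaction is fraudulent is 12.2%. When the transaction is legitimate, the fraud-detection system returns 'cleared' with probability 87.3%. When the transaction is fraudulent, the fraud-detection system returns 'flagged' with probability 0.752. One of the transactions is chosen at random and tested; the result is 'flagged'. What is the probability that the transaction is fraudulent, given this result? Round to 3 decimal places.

Write H for 'the transaction is fraudulent'. Prior odds H:¬H = 0.122/0.878 = 0.13895. For the 'flagged' outcome, the likelihood ratio is 0.752/0.127 = 5.9213.
Posterior odds = 0.13895 × 5.9213 = 0.82277, so P(H|E) = 0.82277/(1+0.82277) = 0.451.

P(H | E) ≈ 0.451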